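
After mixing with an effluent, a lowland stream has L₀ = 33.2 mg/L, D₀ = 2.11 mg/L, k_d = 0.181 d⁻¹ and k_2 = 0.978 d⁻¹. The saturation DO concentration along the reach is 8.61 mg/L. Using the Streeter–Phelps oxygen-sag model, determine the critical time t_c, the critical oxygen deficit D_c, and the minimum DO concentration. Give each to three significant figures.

t_c ≈ 1.70 d; D_c ≈ 4.51 mg/L; min DO ≈ 4.10 mg/L

With k_2/k_d = 5.403 and 1 − D₀(k_2−k_d)/(k_d L₀) = 0.7202,
t_c = ln(5.403 × 0.7202) / (0.978 − 0.181) = ln(3.891) / 0.7970 = 1.359/0.7970 = 1.705 d.
L(t_c) = L₀ e^(−k_d t_c) = 33.2 × 0.7345 = 24.39 mg/L, and at the critical point k_2 D_c = k_d L, so D_c = (0.181/0.978) × 24.39 = 4.513 mg/L.
Minimum DO = C_s − D_c = 8.61 − 4.513 = 4.097 mg/L.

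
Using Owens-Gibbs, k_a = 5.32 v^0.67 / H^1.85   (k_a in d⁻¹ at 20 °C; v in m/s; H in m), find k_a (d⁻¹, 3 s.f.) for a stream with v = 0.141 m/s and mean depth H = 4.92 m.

k_a ≈ 0.0751 d⁻¹

k_a = 5.32 × 0.141^0.67 / 4.92^1.85 = 5.32 × 0.2691 / 19.06 = 0.07512 d⁻¹.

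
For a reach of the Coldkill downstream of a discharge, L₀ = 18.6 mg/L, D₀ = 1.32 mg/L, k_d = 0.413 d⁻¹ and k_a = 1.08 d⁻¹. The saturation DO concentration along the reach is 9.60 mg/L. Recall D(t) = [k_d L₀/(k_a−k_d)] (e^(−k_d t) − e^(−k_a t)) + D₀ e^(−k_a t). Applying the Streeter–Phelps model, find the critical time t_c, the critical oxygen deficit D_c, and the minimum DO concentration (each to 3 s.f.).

t_c = [1/(k_a−k_d)] ln[(k_a/k_d)(1 − D₀(k_a−k_d)/(k_d L₀))]
= [1/(1.08−0.413)] ln[(1.08/0.413)(1 − 1.32×0.6670/(0.413×18.6))]
= (1/0.6670) ln[2.615 × 0.8854] = 1.499 × ln(2.315) = 1.499 × 0.8395 = 1.259 d.
D_c = (k_d/k_a) L₀ e^(−k_d t_c) = (0.413/1.08) × 18.6 × e^(−0.413×1.259) = 0.3824 × 18.6 × 0.5946 = 4.229 mg/L.
Minimum DO = C_s − D_c = 9.60 − 4.229 = 5.371 mg/L.

t_c ≈ 1.26 d; D_c ≈ 4.23 mg/L; min DO ≈ 5.37 mg/L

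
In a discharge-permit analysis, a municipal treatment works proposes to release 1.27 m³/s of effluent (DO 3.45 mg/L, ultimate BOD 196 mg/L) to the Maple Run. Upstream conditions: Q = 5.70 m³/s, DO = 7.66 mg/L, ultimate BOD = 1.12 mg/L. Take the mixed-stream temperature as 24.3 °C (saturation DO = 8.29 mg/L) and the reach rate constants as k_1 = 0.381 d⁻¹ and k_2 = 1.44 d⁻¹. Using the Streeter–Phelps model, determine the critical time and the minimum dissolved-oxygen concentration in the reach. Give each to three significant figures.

Mixed DO = (5.70×7.66 + 1.27×3.45)/(5.70+1.27) = 48.04/6.970 = 6.893 mg/L.
Mixed L₀ = (5.70×1.12 + 1.27×196)/(6.970) = 255.3/6.970 = 36.63 mg/L.
Initial deficit D₀ = C_s − DO₀ = 8.29 − 6.893 = 1.397 mg/L.
t_c = (1/1.059) ln[(1.44/0.381)(1 − 1.397×1.059/(0.381×36.63))] = 0.9443 × ln(3.379) = 1.150 d.
D_c = (0.381/1.44) × 36.63 × e^(−0.381×1.150) = 0.2646 × 36.63 × 0.6453 = 6.254 mg/L.
Minimum DO = 8.29 − 6.254 = 2.036 mg/L.

t_c ≈ 1.15 d; minimum DO ≈ 2.04 mg/L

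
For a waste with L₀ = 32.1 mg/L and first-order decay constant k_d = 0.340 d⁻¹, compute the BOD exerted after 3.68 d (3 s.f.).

y ≈ 22.9 mg/L

y_t = L₀(1 − e^(−k_d t)) = 32.1 × (1 − e^(−0.340×3.68))
= 32.1 × (1 − 0.2862) = 32.1 × 0.7138 = 22.91 mg/L.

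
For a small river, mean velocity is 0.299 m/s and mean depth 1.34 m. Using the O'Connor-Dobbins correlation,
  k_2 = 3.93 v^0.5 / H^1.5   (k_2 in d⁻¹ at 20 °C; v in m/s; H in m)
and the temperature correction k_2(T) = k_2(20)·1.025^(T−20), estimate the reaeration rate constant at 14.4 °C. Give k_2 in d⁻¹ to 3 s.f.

k_2(20) = 3.93 × 0.299^0.5 / 1.34^1.5 = 3.93 × 0.5468 / 1.551 = 1.385 d⁻¹.
k_2(14.4) = 1.385 × 1.025^(14.4−20) = 1.385 × 0.8709 = 1.206 d⁻¹.

k_2 ≈ 1.21 d⁻¹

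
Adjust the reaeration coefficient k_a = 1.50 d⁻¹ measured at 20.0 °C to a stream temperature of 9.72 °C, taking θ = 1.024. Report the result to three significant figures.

k_a(T₂) = k_a(T₁) · θ^(T₂−T₁) = 1.50 × 1.024^(9.72−20.0)
= 1.50 × 1.024^-10.3 = 1.50 × 0.7836 = 1.175 d⁻¹.

k_a ≈ 1.18 d⁻¹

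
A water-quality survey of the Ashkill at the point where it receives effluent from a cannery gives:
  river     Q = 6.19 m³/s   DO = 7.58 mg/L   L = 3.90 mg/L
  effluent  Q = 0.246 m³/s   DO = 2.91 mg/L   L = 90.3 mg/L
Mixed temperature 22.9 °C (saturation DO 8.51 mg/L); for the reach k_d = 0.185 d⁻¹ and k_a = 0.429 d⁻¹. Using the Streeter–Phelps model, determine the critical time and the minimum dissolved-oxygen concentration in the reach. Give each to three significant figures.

t_c ≈ 2.52 d; minimum DO ≈ 6.56 mg/L

Mixed DO = (6.19×7.58 + 0.246×2.91)/(6.19+0.246) = 47.64/6.436 = 7.402 mg/L.
Mixed L₀ = (6.19×3.90 + 0.246×90.3)/(6.436) = 46.35/6.436 = 7.202 mg/L.
Initial deficit D₀ = C_s − DO₀ = 8.51 − 7.402 = 1.108 mg/L.
t_c = (1/0.2440) ln[(0.429/0.185)(1 − 1.108×0.2440/(0.185×7.202))] = 4.098 × ln(1.848) = 2.517 d.
D_c = (0.185/0.429) × 7.202 × e^(−0.185×2.517) = 0.4312 × 7.202 × 0.6277 = 1.950 mg/L.
Minimum DO = 8.51 − 1.950 = 6.560 mg/L.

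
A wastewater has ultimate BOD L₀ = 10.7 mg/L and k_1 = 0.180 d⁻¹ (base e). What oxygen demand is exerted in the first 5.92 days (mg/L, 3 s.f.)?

y ≈ 7.01 mg/L

y_t = L₀(1 − e^(−k_1 t)) = 10.7 × (1 − e^(−0.180×5.92))
= 10.7 × (1 − 0.3445) = 10.7 × 0.6555 = 7.014 mg/L.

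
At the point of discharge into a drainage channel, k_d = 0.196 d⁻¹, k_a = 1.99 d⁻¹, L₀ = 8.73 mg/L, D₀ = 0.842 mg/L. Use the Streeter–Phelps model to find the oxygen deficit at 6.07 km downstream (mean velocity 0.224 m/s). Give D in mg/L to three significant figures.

Travel time t = x/v = 6.07 km / (0.224 m/s) = 6070 m / 0.224 m/s = 27100 s = 0.3136 d.
k_d L₀/(k_a−k_d) = 0.196×8.73/(1.99−0.196) = 1.711/1.794 = 0.9538 mg/L.
e^(−k_d t) = e^(−0.196×0.3136) = 0.9404; e^(−k_a t) = e^(−1.99×0.3136) = 0.5357.
D = 0.9538 × (0.9404 − 0.5357) + 0.842 × 0.5357 = 0.3860 + 0.4511 = 0.8370 mg/L.

D ≈ 0.837 mg/L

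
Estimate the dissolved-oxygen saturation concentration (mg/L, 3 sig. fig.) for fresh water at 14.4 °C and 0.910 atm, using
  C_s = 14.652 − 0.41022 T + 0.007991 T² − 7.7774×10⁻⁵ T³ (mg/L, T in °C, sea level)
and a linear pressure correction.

At sea level: C_s = 14.652 − 0.41022×14.4 + 0.007991×14.4² − 7.7774×10⁻⁵×14.4³ = 10.17 mg/L.
Pressure correction: C_s' = 10.17 × 0.910 = 9.254 mg/L.

C_s ≈ 9.25 mg/L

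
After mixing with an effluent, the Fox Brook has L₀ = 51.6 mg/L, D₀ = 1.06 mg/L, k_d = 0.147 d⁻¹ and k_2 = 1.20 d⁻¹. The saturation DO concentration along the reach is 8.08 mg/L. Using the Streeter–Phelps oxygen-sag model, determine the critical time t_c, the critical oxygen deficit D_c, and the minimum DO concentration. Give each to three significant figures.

t_c ≈ 1.84 d; D_c ≈ 4.82 mg/L; min DO ≈ 3.26 mg/L

t_c = [1/(k_2−k_d)] ln[(k_2/k_d)(1 − D₀(k_2−k_d)/(k_d L₀))]
= [1/(1.20−0.147)] ln[(1.20/0.147)(1 − 1.06×1.053/(0.147×51.6))]
= (1/1.053) ln[8.163 × 0.8528] = 0.9497 × ln(6.962) = 0.9497 × 1.940 = 1.843 d.
D_c = (k_d/k_2) L₀ e^(−k_d t_c) = (0.147/1.20) × 51.6 × e^(−0.147×1.843) = 0.1225 × 51.6 × 0.7627 = 4.821 mg/L.
Minimum DO = C_s − D_c = 8.08 − 4.821 = 3.259 mg/L.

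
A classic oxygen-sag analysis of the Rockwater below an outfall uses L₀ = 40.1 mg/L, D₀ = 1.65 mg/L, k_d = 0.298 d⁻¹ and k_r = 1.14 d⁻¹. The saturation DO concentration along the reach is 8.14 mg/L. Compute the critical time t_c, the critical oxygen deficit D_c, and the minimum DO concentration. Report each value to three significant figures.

t_c ≈ 1.45 d; D_c ≈ 6.81 mg/L; min DO ≈ 1.33 mg/L

At the critical point dD/dt = 0, so k_d L₀ e^(−k_d t) = k_r D. Substituting D(t) from the Streeter–Phelps equation and solving for t gives
t_c = ln[(k_r/k_d)(1 − D₀(k_r−k_d)/(k_d L₀))] / (k_r−k_d).
Here k_r−k_d = 0.8420 d⁻¹ and 1 − D₀(k_r−k_d)/(k_d L₀) = 1 − 1.65×0.8420/(0.298×40.1) = 0.8837, so
t_c = ln(3.826 × 0.8837) / 0.8420 = 1.218 / 0.8420 = 1.447 d.
D_c = (k_d/k_r) L₀ e^(−k_d t_c) = (0.298/1.14) × 40.1 × e^(−0.298×1.447) = 0.2614 × 40.1 × 0.6498 = 6.811 mg/L.
Minimum DO = C_s − D_c = 8.14 − 6.811 = 1.329 mg/L.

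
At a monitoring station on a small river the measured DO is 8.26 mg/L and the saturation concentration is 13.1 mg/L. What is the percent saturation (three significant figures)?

% saturation = C/C_s × 100 = 8.26/13.1 × 100 = 63.1 %.

63.1 % saturation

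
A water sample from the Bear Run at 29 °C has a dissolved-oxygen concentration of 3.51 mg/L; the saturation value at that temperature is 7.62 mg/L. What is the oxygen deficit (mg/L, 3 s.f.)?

D = C_s − C = 7.62 − 3.51 = 4.11 mg/L.

D ≈ 4.11 mg/L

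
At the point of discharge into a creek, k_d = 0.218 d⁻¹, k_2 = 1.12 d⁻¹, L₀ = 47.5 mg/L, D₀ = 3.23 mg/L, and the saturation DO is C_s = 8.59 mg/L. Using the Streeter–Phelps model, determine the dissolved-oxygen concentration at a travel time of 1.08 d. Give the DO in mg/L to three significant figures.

k_d L₀/(k_2−k_d) = 0.218×47.5/(1.12−0.218) = 10.36/0.9020 = 11.48 mg/L.
e^(−k_d t) = e^(−0.218×1.080) = 0.7902; e^(−k_2 t) = e^(−1.12×1.080) = 0.2983.
D = 11.48 × (0.7902 − 0.2983) + 3.23 × 0.2983 = 5.647 + 0.9636 = 6.611 mg/L.
DO = C_s − D = 8.59 − 6.611 = 1.979 mg/L.

DO ≈ 1.98 mg/L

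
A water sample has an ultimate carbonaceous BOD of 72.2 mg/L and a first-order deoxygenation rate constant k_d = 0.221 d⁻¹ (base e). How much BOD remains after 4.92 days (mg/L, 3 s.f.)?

L ≈ 24.3 mg/L

L_t = L₀ e^(−k_d t) = 72.2 × e^(−0.221×4.92) = 72.2 × 0.3371 = 24.34 mg/L.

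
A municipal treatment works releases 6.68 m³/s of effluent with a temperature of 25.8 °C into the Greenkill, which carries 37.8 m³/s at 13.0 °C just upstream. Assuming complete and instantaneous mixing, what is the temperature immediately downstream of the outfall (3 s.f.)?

Flow-weighted mixing: C = (Q_r C_r + Q_w C_w)/(Q_r + Q_w)
= (37.8×13.0 + 6.68×25.8)/(37.8 + 6.68) = 663.7/44.48 = 14.92 °C.

14.9 °C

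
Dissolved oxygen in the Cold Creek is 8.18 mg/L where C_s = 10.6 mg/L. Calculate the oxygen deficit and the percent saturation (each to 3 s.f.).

D = C_s − C = 10.6 − 8.18 = 2.42 mg/L.
% saturation = 8.18/10.6 × 100 = 77.2 %.

D ≈ 2.42 mg/L; 77.2 % saturation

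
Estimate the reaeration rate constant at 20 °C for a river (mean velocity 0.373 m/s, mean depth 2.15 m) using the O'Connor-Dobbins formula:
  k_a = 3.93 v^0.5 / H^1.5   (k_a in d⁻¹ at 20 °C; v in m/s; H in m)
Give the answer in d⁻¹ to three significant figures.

k_a ≈ 0.761 d⁻¹

k_a = 3.93 × 0.373^0.5 / 2.15^1.5 = 3.93 × 0.6107 / 3.153 = 0.7614 d⁻¹.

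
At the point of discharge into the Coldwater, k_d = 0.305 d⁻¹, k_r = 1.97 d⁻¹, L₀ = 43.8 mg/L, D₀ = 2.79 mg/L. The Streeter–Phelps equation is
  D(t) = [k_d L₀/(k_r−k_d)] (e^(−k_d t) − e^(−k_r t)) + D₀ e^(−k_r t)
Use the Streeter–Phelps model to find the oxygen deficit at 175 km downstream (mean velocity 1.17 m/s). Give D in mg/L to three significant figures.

D ≈ 4.56 mg/L

Travel time t = x/v = 175 km / (1.17 m/s) = 175000 m / 1.17 m/s = 149600 s = 1.731 d.
k_d L₀/(k_r−k_d) = 0.305×43.8/(1.97−0.305) = 13.36/1.665 = 8.023 mg/L.
e^(−k_d t) = e^(−0.305×1.731) = 0.5898; e^(−k_r t) = e^(−1.97×1.731) = 0.03303.
D = 8.023 × (0.5898 − 0.03303) + 2.79 × 0.03303 = 4.467 + 0.09215 = 4.559 mg/L.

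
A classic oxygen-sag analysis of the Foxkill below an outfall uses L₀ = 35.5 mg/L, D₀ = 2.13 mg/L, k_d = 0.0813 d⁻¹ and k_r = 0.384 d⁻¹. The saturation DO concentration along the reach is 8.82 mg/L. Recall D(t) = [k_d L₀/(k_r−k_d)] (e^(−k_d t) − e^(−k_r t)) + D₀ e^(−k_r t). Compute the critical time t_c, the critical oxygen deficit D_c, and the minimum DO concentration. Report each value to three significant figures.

t_c ≈ 4.29 d; D_c ≈ 5.30 mg/L; min DO ≈ 3.52 mg/L

At the critical point dD/dt = 0, so k_d L₀ e^(−k_d t) = k_r D. Substituting D(t) from the Streeter–Phelps equation and solving for t gives
t_c = ln[(k_r/k_d)(1 − D₀(k_r−k_d)/(k_d L₀))] / (k_r−k_d).
Here k_r−k_d = 0.3027 d⁻¹ and 1 − D₀(k_r−k_d)/(k_d L₀) = 1 − 2.13×0.3027/(0.0813×35.5) = 0.7766, so
t_c = ln(4.723 × 0.7766) / 0.3027 = 1.300 / 0.3027 = 4.294 d.
L(t_c) = L₀ e^(−k_d t_c) = 35.5 × 0.7053 = 25.04 mg/L, and at the critical point k_r D_c = k_d L, so D_c = (0.0813/0.384) × 25.04 = 5.301 mg/L.
Minimum DO = C_s − D_c = 8.82 − 5.301 = 3.519 mg/L.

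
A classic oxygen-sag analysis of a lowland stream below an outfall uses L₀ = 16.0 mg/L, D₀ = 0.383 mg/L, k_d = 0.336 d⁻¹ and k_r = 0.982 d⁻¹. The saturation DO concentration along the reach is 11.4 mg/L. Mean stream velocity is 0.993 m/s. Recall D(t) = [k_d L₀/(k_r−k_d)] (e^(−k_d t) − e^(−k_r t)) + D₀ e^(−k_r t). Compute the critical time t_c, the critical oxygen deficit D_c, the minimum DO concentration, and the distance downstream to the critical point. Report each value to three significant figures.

With k_r/k_d = 2.923 and 1 − D₀(k_r−k_d)/(k_d L₀) = 0.9540,
t_c = ln(2.923 × 0.9540) / (0.982 − 0.336) = ln(2.788) / 0.6460 = 1.025/0.6460 = 1.587 d.
D_c = (k_d/k_r) L₀ e^(−k_d t_c) = (0.336/0.982) × 16.0 × e^(−0.336×1.587) = 0.3422 × 16.0 × 0.5867 = 3.212 mg/L.
Minimum DO = C_s − D_c = 11.4 − 3.212 = 8.188 mg/L.
x_c = v t_c = 0.993 m/s × 1.587 d × 86400 s/d = 136200 m ≈ 136 km.

t_c ≈ 1.59 d; D_c ≈ 3.21 mg/L; min DO ≈ 8.19 mg/L; x_c ≈ 136 km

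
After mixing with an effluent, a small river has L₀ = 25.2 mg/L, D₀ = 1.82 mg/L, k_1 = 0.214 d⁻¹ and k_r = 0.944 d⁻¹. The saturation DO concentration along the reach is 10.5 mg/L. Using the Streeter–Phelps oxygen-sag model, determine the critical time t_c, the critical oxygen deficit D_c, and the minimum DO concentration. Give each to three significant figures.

t_c = [1/(k_r−k_1)] ln[(k_r/k_1)(1 − D₀(k_r−k_1)/(k_1 L₀))]
= [1/(0.944−0.214)] ln[(0.944/0.214)(1 − 1.82×0.7300/(0.214×25.2))]
= (1/0.7300) ln[4.411 × 0.7536] = 1.370 × ln(3.324) = 1.370 × 1.201 = 1.646 d.
L(t_c) = L₀ e^(−k_1 t_c) = 25.2 × 0.7032 = 17.72 mg/L, and at the critical point k_r D_c = k_1 L, so D_c = (0.214/0.944) × 17.72 = 4.017 mg/L.
Minimum DO = C_s − D_c = 10.5 − 4.017 = 6.483 mg/L.

t_c ≈ 1.65 d; D_c ≈ 4.02 mg/L; min DO ≈ 6.48 mg/L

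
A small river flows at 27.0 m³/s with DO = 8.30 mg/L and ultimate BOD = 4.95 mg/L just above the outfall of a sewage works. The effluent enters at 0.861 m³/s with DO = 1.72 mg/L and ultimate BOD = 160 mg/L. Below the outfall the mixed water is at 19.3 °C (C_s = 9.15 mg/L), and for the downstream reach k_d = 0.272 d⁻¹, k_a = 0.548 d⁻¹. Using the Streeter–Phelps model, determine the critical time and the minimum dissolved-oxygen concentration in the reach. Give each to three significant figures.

t_c ≈ 2.12 d; minimum DO ≈ 6.43 mg/L

Mixed DO = (27.0×8.30 + 0.861×1.72)/(27.0+0.861) = 225.6/27.86 = 8.097 mg/L.
Mixed L₀ = (27.0×4.95 + 0.861×160)/(27.86) = 271.4/27.86 = 9.742 mg/L.
Initial deficit D₀ = C_s − DO₀ = 9.15 − 8.097 = 1.053 mg/L.
t_c = (1/0.2760) ln[(0.548/0.272)(1 − 1.053×0.2760/(0.272×9.742))] = 3.623 × ln(1.794) = 2.117 d.
D_c = (0.272/0.548) × 9.742 × e^(−0.272×2.117) = 0.4964 × 9.742 × 0.5623 = 2.719 mg/L.
Minimum DO = 9.15 − 2.719 = 6.431 mg/L.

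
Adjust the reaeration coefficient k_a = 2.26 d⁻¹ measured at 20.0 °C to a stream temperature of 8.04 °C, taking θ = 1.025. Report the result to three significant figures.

k_a(T₂) = k_a(T₁) · θ^(T₂−T₁) = 2.26 × 1.025^(8.04−20.0)
= 2.26 × 1.025^-12.0 = 2.26 × 0.7443 = 1.682 d⁻¹.

k_a ≈ 1.68 d⁻¹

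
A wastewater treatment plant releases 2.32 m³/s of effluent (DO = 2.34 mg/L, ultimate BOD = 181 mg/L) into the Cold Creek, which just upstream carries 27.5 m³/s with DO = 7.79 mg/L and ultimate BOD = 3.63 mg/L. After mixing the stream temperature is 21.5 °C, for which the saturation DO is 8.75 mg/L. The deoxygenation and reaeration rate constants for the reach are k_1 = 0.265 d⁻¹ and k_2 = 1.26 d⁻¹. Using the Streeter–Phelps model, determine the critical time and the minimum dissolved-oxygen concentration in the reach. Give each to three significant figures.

t_c ≈ 1.21 d; minimum DO ≈ 6.09 mg/L

Mixed DO = (27.5×7.79 + 2.32×2.34)/(27.5+2.32) = 219.7/29.82 = 7.366 mg/L.
Mixed L₀ = (27.5×3.63 + 2.32×181)/(29.82) = 519.7/29.82 = 17.43 mg/L.
Initial deficit D₀ = C_s − DO₀ = 8.75 − 7.366 = 1.384 mg/L.
t_c = (1/0.9950) ln[(1.26/0.265)(1 − 1.384×0.9950/(0.265×17.43))] = 1.005 × ln(3.337) = 1.211 d.
D_c = (0.265/1.26) × 17.43 × e^(−0.265×1.211) = 0.2103 × 17.43 × 0.7255 = 2.659 mg/L.
Minimum DO = 8.75 − 2.659 = 6.091 mg/L.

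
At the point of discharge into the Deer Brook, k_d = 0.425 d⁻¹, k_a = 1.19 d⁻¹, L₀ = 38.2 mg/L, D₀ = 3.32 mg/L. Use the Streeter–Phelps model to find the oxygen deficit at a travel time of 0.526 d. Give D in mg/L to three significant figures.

k_d L₀/(k_a−k_d) = 0.425×38.2/(1.19−0.425) = 16.23/0.7650 = 21.22 mg/L.
e^(−k_d t) = e^(−0.425×0.5260) = 0.7997; e^(−k_a t) = e^(−1.19×0.5260) = 0.5348.
D = 21.22 × (0.7997 − 0.5348) + 3.32 × 0.5348 = 5.622 + 1.775 = 7.398 mg/L.

D ≈ 7.40 mg/L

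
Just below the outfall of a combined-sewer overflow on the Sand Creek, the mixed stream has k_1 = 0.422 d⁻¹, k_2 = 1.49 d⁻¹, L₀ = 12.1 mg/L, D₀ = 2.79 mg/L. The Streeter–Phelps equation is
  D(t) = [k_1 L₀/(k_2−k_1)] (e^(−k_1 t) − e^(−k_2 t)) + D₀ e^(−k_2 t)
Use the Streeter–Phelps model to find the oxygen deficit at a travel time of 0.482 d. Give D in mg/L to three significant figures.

k_1 L₀/(k_2−k_1) = 0.422×12.1/(1.49−0.422) = 5.106/1.068 = 4.781 mg/L.
e^(−k_1 t) = e^(−0.422×0.4820) = 0.8159; e^(−k_2 t) = e^(−1.49×0.4820) = 0.4876.
D = 4.781 × (0.8159 − 0.4876) + 2.79 × 0.4876 = 1.570 + 1.361 = 2.930 mg/L.

D ≈ 2.93 mg/L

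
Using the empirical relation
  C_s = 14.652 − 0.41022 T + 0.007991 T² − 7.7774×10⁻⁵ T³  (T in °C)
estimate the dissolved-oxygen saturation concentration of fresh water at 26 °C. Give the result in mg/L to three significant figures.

C_s = 14.652 − 0.41022×26 + 0.007991×26² − 7.7774×10⁻⁵×26³ = 8.021 mg/L.

C_s ≈ 8.02 mg/L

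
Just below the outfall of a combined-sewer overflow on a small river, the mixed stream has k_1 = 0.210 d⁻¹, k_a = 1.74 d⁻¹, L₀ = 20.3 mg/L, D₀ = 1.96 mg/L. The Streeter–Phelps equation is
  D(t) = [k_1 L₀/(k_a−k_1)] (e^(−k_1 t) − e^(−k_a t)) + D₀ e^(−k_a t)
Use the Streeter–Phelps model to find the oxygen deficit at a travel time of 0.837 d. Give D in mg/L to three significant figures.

k_1 L₀/(k_a−k_1) = 0.210×20.3/(1.74−0.210) = 4.263/1.530 = 2.786 mg/L.
e^(−k_1 t) = e^(−0.210×0.8370) = 0.8388; e^(−k_a t) = e^(−1.74×0.8370) = 0.2331.
D = 2.786 × (0.8388 − 0.2331) + 1.96 × 0.2331 = 1.688 + 0.4568 = 2.145 mg/L.

D ≈ 2.14 mg/L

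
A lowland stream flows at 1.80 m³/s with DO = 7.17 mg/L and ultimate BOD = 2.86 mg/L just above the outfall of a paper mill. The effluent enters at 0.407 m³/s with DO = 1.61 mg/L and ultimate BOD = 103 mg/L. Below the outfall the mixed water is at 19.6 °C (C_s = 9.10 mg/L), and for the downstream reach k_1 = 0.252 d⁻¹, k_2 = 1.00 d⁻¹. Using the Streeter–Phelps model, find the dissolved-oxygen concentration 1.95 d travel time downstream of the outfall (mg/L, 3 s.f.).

DO ≈ 5.31 mg/L

Mixed DO = (1.80×7.17 + 0.407×1.61)/(1.80+0.407) = 13.56/2.207 = 6.145 mg/L.
Mixed L₀ = (1.80×2.86 + 0.407×103)/(2.207) = 47.07/2.207 = 21.33 mg/L.
Initial deficit D₀ = C_s − DO₀ = 9.10 − 6.145 = 2.955 mg/L.
D(1.95) = [0.252×21.33/(1.00−0.252)](e^(−0.252×1.95) − e^(−1.00×1.95)) + 2.955 e^(−1.00×1.95)
= 7.185 × (0.6118 − 0.1423) + 2.955 × 0.1423 = 3.794 mg/L.
DO = 9.10 − 3.794 = 5.306 mg/L.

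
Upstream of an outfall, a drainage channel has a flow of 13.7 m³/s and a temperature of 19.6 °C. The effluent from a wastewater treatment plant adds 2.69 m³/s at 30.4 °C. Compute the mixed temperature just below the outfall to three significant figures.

Flow-weighted mixing: C = (Q_r C_r + Q_w C_w)/(Q_r + Q_w)
= (13.7×19.6 + 2.69×30.4)/(13.7 + 2.69) = 350.3/16.39 = 21.37 °C.

21.4 °C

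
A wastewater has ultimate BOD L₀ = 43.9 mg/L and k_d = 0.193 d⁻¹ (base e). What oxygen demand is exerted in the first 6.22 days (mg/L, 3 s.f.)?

y_t = L₀(1 − e^(−k_d t)) = 43.9 × (1 − e^(−0.193×6.22))
= 43.9 × (1 − 0.3011) = 43.9 × 0.6989 = 30.68 mg/L.

y ≈ 30.7 mg/L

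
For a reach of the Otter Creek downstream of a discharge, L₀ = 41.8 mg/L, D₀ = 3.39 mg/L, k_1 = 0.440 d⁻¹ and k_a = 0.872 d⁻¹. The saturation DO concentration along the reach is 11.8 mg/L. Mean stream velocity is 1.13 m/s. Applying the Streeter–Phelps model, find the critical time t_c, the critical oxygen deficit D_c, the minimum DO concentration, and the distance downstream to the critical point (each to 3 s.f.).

t_c ≈ 1.39 d; D_c ≈ 11.4 mg/L; min DO ≈ 0.365 mg/L; x_c ≈ 136 km

At the critical point dD/dt = 0, so k_1 L₀ e^(−k_1 t) = k_a D. Substituting D(t) from the Streeter–Phelps equation and solving for t gives
t_c = ln[(k_a/k_1)(1 − D₀(k_a−k_1)/(k_1 L₀))] / (k_a−k_1).
Here k_a−k_1 = 0.4320 d⁻¹ and 1 − D₀(k_a−k_1)/(k_1 L₀) = 1 − 3.39×0.4320/(0.440×41.8) = 0.9204, so
t_c = ln(1.982 × 0.9204) / 0.4320 = 0.6010 / 0.4320 = 1.391 d.
D_c = (k_1/k_a) L₀ e^(−k_1 t_c) = (0.440/0.872) × 41.8 × e^(−0.440×1.391) = 0.5046 × 41.8 × 0.5422 = 11.44 mg/L.
Minimum DO = C_s − D_c = 11.8 − 11.44 = 0.3646 mg/L.
x_c = v t_c = 1.13 m/s × 1.391 d × 86400 s/d = 135800 m ≈ 136 km.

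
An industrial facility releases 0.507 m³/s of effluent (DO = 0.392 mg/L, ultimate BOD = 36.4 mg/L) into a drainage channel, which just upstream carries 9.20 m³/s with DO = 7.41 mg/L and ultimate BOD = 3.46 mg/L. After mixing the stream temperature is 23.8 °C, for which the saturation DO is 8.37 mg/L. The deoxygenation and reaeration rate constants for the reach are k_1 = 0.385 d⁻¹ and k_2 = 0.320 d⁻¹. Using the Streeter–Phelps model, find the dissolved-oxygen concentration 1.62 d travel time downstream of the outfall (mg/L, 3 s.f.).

DO ≈ 5.75 mg/L

Mixed DO = (9.20×7.41 + 0.507×0.392)/(9.20+0.507) = 68.37/9.707 = 7.043 mg/L.
Mixed L₀ = (9.20×3.46 + 0.507×36.4)/(9.707) = 50.29/9.707 = 5.180 mg/L.
Initial deficit D₀ = C_s − DO₀ = 8.37 − 7.043 = 1.327 mg/L.
D(1.62) = [0.385×5.180/(0.320−0.385)](e^(−0.385×1.62) − e^(−0.320×1.62)) + 1.327 e^(−0.320×1.62)
= -30.68 × (0.5360 − 0.5955) + 1.327 × 0.5955 = 2.616 mg/L.
DO = 8.37 − 2.616 = 5.754 mg/L.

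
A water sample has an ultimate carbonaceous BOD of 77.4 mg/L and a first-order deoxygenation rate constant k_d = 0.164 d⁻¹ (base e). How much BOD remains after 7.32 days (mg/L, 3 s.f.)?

L_t = L₀ e^(−k_d t) = 77.4 × e^(−0.164×7.32) = 77.4 × 0.3010 = 23.30 mg/L.

L ≈ 23.3 mg/L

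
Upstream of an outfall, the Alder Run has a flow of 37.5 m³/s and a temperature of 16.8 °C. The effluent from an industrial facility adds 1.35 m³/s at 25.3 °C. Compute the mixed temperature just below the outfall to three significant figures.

Flow-weighted mixing: C = (Q_r C_r + Q_w C_w)/(Q_r + Q_w)
= (37.5×16.8 + 1.35×25.3)/(37.5 + 1.35) = 664.2/38.85 = 17.10 °C.

17.1 °C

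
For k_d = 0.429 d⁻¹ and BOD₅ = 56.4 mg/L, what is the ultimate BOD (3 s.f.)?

L₀ ≈ 63.9 mg/L

BOD₅ = L₀(1 − e^(−5k_d)) ⇒ L₀ = BOD₅ / (1 − e^(−5×0.429))
= 56.4 / (1 − 0.1171) = 56.4 / 0.8829 = 63.88 mg/L.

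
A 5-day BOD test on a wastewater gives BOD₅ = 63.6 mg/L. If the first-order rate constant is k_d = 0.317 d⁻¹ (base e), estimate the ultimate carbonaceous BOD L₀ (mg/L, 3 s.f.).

L₀ ≈ 80.0 mg/L

BOD₅ = L₀(1 − e^(−5k_d)) ⇒ L₀ = BOD₅ / (1 − e^(−5×0.317))
= 63.6 / (1 − 0.2049) = 63.6 / 0.7951 = 79.99 mg/L.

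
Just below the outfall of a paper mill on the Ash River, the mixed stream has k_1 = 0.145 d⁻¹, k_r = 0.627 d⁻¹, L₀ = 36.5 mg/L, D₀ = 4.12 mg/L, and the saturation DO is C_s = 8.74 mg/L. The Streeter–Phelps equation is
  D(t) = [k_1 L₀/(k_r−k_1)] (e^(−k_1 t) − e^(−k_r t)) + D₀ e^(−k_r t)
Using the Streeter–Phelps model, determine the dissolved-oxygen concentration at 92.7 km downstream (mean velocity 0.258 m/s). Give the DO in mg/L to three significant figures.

Travel time t = x/v = 92.7 km / (0.258 m/s) = 92700 m / 0.258 m/s = 359300 s = 4.159 d.
k_1 L₀/(k_r−k_1) = 0.145×36.5/(0.627−0.145) = 5.292/0.4820 = 10.98 mg/L.
e^(−k_1 t) = e^(−0.145×4.159) = 0.5472; e^(−k_r t) = e^(−0.627×4.159) = 0.07372.
D = 10.98 × (0.5472 − 0.07372) + 4.12 × 0.07372 = 5.199 + 0.3037 = 5.502 mg/L.
DO = C_s − D = 8.74 − 5.502 = 3.238 mg/L.

DO ≈ 3.24 mg/L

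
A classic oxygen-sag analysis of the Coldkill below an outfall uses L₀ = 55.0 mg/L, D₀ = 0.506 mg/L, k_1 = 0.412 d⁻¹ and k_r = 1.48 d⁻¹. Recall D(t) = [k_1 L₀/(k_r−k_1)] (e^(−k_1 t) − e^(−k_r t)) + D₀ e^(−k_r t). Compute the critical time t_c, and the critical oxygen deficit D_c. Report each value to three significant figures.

t_c ≈ 1.17 d; D_c ≈ 9.44 mg/L

At the critical point dD/dt = 0, so k_1 L₀ e^(−k_1 t) = k_r D. Substituting D(t) from the Streeter–Phelps equation and solving for t gives
t_c = ln[(k_r/k_1)(1 − D₀(k_r−k_1)/(k_1 L₀))] / (k_r−k_1).
Here k_r−k_1 = 1.068 d⁻¹ and 1 − D₀(k_r−k_1)/(k_1 L₀) = 1 − 0.506×1.068/(0.412×55.0) = 0.9762, so
t_c = ln(3.592 × 0.9762) / 1.068 = 1.255 / 1.068 = 1.175 d.
L(t_c) = L₀ e^(−k_1 t_c) = 55.0 × 0.6163 = 33.90 mg/L, and at the critical point k_r D_c = k_1 L, so D_c = (0.412/1.48) × 33.90 = 9.436 mg/L.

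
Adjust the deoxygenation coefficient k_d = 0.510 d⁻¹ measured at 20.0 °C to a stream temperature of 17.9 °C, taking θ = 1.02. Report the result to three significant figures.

k_d ≈ 0.489 d⁻¹

k_d(T₂) = k_d(T₁) · θ^(T₂−T₁) = 0.510 × 1.02^(17.9−20.0)
= 0.510 × 1.02^-2.10 = 0.510 × 0.9593 = 0.4892 d⁻¹.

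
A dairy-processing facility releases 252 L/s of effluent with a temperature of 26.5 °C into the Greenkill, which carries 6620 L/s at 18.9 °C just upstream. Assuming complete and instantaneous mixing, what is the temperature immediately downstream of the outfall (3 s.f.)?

Flow-weighted mixing: C = (Q_r C_r + Q_w C_w)/(Q_r + Q_w)
= (6620×18.9 + 252×26.5)/(6620 + 252) = 131800/6872 = 19.18 °C.

19.2 °C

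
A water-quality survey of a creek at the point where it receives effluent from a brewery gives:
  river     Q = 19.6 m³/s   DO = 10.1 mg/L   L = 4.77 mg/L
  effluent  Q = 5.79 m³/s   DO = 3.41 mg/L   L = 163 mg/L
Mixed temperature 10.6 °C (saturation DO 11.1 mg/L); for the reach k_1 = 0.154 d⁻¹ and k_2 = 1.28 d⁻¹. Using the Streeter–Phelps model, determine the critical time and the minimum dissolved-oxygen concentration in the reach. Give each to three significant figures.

Mixed DO = (19.6×10.1 + 5.79×3.41)/(19.6+5.79) = 217.7/25.39 = 8.574 mg/L.
Mixed L₀ = (19.6×4.77 + 5.79×163)/(25.39) = 1037/25.39 = 40.85 mg/L.
Initial deficit D₀ = C_s − DO₀ = 11.1 − 8.574 = 2.526 mg/L.
t_c = (1/1.126) ln[(1.28/0.154)(1 − 2.526×1.126/(0.154×40.85))] = 0.8881 × ln(4.555) = 1.346 d.
D_c = (0.154/1.28) × 40.85 × e^(−0.154×1.346) = 0.1203 × 40.85 × 0.8127 = 3.995 mg/L.
Minimum DO = 11.1 − 3.995 = 7.105 mg/L.

t_c ≈ 1.35 d; minimum DO ≈ 7.11 mg/L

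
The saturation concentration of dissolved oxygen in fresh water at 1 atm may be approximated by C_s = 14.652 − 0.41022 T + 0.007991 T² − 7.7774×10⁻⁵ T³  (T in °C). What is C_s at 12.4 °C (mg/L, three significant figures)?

C_s = 14.652 − 0.41022×12.4 + 0.007991×12.4² − 7.7774×10⁻⁵×12.4³ = 10.65 mg/L.

C_s ≈ 10.6 mg/L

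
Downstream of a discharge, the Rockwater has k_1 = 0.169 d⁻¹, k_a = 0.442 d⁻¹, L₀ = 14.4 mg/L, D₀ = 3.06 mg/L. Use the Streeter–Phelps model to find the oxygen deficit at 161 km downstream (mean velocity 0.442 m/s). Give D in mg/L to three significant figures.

Travel time t = x/v = 161 km / (0.442 m/s) = 161000 m / 0.442 m/s = 364300 s = 4.216 d.
k_1 L₀/(k_a−k_1) = 0.169×14.4/(0.442−0.169) = 2.434/0.2730 = 8.914 mg/L.
e^(−k_1 t) = e^(−0.169×4.216) = 0.4904; e^(−k_a t) = e^(−0.442×4.216) = 0.1551.
D = 8.914 × (0.4904 − 0.1551) + 3.06 × 0.1551 = 2.989 + 0.4747 = 3.464 mg/L.

D ≈ 3.46 mg/L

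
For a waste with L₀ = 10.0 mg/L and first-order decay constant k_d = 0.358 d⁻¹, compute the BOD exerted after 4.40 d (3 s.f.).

y_t = L₀(1 − e^(−k_d t)) = 10.0 × (1 − e^(−0.358×4.40))
= 10.0 × (1 − 0.2070) = 10.0 × 0.7930 = 7.930 mg/L.

y ≈ 7.93 mg/L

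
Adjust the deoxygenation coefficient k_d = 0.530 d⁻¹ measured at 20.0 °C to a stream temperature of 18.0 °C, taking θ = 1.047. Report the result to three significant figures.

k_d ≈ 0.483 d⁻¹

k_d(T₂) = k_d(T₁) · θ^(T₂−T₁) = 0.530 × 1.047^(18.0−20.0)
= 0.530 × 1.047^-2.00 = 0.530 × 0.9122 = 0.4835 d⁻¹.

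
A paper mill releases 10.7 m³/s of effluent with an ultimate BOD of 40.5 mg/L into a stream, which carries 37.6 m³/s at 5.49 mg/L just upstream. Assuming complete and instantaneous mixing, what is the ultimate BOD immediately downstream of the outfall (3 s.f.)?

13.2 mg/L

Flow-weighted mixing: C = (Q_r C_r + Q_w C_w)/(Q_r + Q_w)
= (37.6×5.49 + 10.7×40.5)/(37.6 + 10.7) = 639.8/48.30 = 13.25 mg/L.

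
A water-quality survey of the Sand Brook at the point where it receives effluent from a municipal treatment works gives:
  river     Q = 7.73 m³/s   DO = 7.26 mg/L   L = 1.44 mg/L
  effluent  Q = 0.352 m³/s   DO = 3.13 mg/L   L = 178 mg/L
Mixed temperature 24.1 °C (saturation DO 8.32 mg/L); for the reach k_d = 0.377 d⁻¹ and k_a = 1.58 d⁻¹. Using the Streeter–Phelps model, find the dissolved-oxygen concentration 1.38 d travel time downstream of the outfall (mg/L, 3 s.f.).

DO ≈ 6.80 mg/L

Mixed DO = (7.73×7.26 + 0.352×3.13)/(7.73+0.352) = 57.22/8.082 = 7.080 mg/L.
Mixed L₀ = (7.73×1.44 + 0.352×178)/(8.082) = 73.79/8.082 = 9.130 mg/L.
Initial deficit D₀ = C_s − DO₀ = 8.32 − 7.080 = 1.240 mg/L.
D(1.38) = [0.377×9.130/(1.58−0.377)](e^(−0.377×1.38) − e^(−1.58×1.38)) + 1.240 e^(−1.58×1.38)
= 2.861 × (0.5944 − 0.1130) + 1.240 × 0.1130 = 1.517 mg/L.
DO = 8.32 − 1.517 = 6.803 mg/L.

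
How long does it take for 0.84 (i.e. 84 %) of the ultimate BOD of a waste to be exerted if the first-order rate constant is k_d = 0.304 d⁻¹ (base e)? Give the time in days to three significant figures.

t ≈ 6.03 d

y/L₀ = 1 − e^(−k_d t) = 0.84 ⇒ e^(−k_d t) = 0.160
t = −ln(0.160) / 0.304 = 1.833 / 0.304 = 6.028 d.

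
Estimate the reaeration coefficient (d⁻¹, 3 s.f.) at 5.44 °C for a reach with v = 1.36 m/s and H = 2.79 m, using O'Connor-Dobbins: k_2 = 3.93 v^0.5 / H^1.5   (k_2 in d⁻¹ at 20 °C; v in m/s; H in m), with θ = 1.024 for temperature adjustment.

k_2 ≈ 0.696 d⁻¹

k_2(20) = 3.93 × 1.36^0.5 / 2.79^1.5 = 3.93 × 1.166 / 4.660 = 0.9835 d⁻¹.
k_2(5.44) = 0.9835 × 1.024^(5.44−20) = 0.9835 × 0.7080 = 0.6963 d⁻¹.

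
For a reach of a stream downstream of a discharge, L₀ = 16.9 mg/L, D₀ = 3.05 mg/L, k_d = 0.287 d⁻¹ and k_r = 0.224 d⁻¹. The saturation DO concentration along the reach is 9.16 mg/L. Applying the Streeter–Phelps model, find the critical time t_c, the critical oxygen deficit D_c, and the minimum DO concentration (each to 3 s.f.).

t_c = [1/(k_r−k_d)] ln[(k_r/k_d)(1 − D₀(k_r−k_d)/(k_d L₀))]
= [1/(0.224−0.287)] ln[(0.224/0.287)(1 − 3.05×-0.06300/(0.287×16.9))]
= (1/-0.06300) ln[0.7805 × 1.040] = -15.87 × ln(0.8114) = -15.87 × -0.2090 = 3.317 d.
D_c = (k_d/k_r) L₀ e^(−k_d t_c) = (0.287/0.224) × 16.9 × e^(−0.287×3.317) = 1.281 × 16.9 × 0.3860 = 8.357 mg/L.
Minimum DO = C_s − D_c = 9.16 − 8.357 = 0.8029 mg/L.

t_c ≈ 3.32 d; D_c ≈ 8.36 mg/L; min DO ≈ 0.803 mg/L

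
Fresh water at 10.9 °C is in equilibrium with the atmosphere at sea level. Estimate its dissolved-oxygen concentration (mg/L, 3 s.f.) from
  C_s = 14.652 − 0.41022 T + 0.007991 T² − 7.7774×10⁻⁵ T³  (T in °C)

C_s = 14.652 − 0.41022×10.9 + 0.007991×10.9² − 7.7774×10⁻⁵×10.9³ = 11.03 mg/L.

C_s ≈ 11.0 mg/L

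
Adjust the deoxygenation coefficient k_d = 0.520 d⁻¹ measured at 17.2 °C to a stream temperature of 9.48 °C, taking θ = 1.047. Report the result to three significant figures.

k_d ≈ 0.365 d⁻¹

k_d(T₂) = k_d(T₁) · θ^(T₂−T₁) = 0.520 × 1.047^(9.48−17.2)
= 0.520 × 1.047^-7.72 = 0.520 × 0.7015 = 0.3648 d⁻¹.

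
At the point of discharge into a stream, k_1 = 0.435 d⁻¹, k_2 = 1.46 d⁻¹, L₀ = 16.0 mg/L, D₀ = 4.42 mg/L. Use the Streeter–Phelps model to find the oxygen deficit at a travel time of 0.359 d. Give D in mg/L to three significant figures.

k_1 L₀/(k_2−k_1) = 0.435×16.0/(1.46−0.435) = 6.960/1.025 = 6.790 mg/L.
e^(−k_1 t) = e^(−0.435×0.3590) = 0.8554; e^(−k_2 t) = e^(−1.46×0.3590) = 0.5921.
D = 6.790 × (0.8554 − 0.5921) + 4.42 × 0.5921 = 1.788 + 2.617 = 4.405 mg/L.

D ≈ 4.41 mg/L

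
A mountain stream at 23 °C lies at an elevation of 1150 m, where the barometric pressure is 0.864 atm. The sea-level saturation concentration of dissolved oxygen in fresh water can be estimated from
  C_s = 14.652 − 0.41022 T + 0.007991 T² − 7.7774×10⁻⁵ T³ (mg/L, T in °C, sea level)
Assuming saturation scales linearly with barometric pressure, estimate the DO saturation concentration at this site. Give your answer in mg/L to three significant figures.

At sea level: C_s = 14.652 − 0.41022×23 + 0.007991×23² − 7.7774×10⁻⁵×23³ = 8.498 mg/L.
Pressure correction: C_s' = 8.498 × 0.864 = 7.342 mg/L.

C_s ≈ 7.34 mg/L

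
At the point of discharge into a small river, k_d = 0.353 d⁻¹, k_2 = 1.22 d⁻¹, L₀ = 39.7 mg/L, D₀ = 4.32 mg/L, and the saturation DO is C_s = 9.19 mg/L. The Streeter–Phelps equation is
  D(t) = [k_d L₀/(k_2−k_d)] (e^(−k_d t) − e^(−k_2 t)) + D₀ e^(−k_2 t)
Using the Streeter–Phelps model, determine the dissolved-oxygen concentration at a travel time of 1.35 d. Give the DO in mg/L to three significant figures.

DO ≈ 1.43 mg/L

k_d L₀/(k_2−k_d) = 0.353×39.7/(1.22−0.353) = 14.01/0.8670 = 16.16 mg/L.
e^(−k_d t) = e^(−0.353×1.350) = 0.6209; e^(−k_2 t) = e^(−1.22×1.350) = 0.1926.
D = 16.16 × (0.6209 − 0.1926) + 4.32 × 0.1926 = 6.923 + 0.8321 = 7.755 mg/L.
DO = C_s − D = 9.19 − 7.755 = 1.435 mg/L.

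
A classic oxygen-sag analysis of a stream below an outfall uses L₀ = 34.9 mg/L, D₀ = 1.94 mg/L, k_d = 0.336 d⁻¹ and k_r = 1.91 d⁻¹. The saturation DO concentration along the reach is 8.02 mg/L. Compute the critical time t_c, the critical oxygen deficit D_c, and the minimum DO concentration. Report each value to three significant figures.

t_c ≈ 0.912 d; D_c ≈ 4.52 mg/L; min DO ≈ 3.50 mg/L

At the critical point dD/dt = 0, so k_d L₀ e^(−k_d t) = k_r D. Substituting D(t) from the Streeter–Phelps equation and solving for t gives
t_c = ln[(k_r/k_d)(1 − D₀(k_r−k_d)/(k_d L₀))] / (k_r−k_d).
Here k_r−k_d = 1.574 d⁻¹ and 1 − D₀(k_r−k_d)/(k_d L₀) = 1 − 1.94×1.574/(0.336×34.9) = 0.7396, so
t_c = ln(5.685 × 0.7396) / 1.574 = 1.436 / 1.574 = 0.9124 d.
L(t_c) = L₀ e^(−k_d t_c) = 34.9 × 0.7360 = 25.69 mg/L, and at the critical point k_r D_c = k_d L, so D_c = (0.336/1.91) × 25.69 = 4.518 mg/L.
Minimum DO = C_s − D_c = 8.02 − 4.518 = 3.502 mg/L.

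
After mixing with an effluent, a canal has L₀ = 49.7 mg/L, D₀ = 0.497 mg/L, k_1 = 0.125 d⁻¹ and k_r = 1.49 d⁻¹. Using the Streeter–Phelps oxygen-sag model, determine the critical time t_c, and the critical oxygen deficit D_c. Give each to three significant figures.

t_c ≈ 1.73 d; D_c ≈ 3.36 mg/L

t_c = [1/(k_r−k_1)] ln[(k_r/k_1)(1 − D₀(k_r−k_1)/(k_1 L₀))]
= [1/(1.49−0.125)] ln[(1.49/0.125)(1 − 0.497×1.365/(0.125×49.7))]
= (1/1.365) ln[11.92 × 0.8908] = 0.7326 × ln(10.62) = 0.7326 × 2.363 = 1.731 d.
D_c = (k_1/k_r) L₀ e^(−k_1 t_c) = (0.125/1.49) × 49.7 × e^(−0.125×1.731) = 0.08389 × 49.7 × 0.8055 = 3.358 mg/L.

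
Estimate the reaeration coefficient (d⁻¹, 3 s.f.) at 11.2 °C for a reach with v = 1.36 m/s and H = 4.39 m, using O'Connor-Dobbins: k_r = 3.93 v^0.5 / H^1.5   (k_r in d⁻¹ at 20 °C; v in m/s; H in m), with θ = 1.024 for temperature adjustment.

k_r(20) = 3.93 × 1.36^0.5 / 4.39^1.5 = 3.93 × 1.166 / 9.198 = 0.4983 d⁻¹.
k_r(11.2) = 0.4983 × 1.024^(11.2−20) = 0.4983 × 0.8116 = 0.4044 d⁻¹.

k_r ≈ 0.404 d⁻¹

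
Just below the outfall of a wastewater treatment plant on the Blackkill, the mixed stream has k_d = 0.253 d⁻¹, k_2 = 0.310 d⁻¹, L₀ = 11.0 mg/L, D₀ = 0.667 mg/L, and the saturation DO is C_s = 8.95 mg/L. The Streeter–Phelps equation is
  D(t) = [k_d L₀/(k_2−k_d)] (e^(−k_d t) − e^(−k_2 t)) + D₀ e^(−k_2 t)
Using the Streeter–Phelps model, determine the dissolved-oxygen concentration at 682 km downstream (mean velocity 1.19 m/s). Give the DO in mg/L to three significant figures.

Travel time t = x/v = 682 km / (1.19 m/s) = 682000 m / 1.19 m/s = 573100 s = 6.633 d.
k_d L₀/(k_2−k_d) = 0.253×11.0/(0.310−0.253) = 2.783/0.05700 = 48.82 mg/L.
e^(−k_d t) = e^(−0.253×6.633) = 0.1867; e^(−k_2 t) = e^(−0.310×6.633) = 0.1279.
D = 48.82 × (0.1867 − 0.1279) + 0.667 × 0.1279 = 2.870 + 0.08533 = 2.955 mg/L.
DO = C_s − D = 8.95 − 2.955 = 5.995 mg/L.

DO ≈ 5.99 mg/L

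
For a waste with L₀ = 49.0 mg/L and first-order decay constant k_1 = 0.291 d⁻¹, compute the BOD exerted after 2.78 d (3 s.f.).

y ≈ 27.2 mg/L

y_t = L₀(1 − e^(−k_1 t)) = 49.0 × (1 − e^(−0.291×2.78))
= 49.0 × (1 − 0.4453) = 49.0 × 0.5547 = 27.18 mg/L.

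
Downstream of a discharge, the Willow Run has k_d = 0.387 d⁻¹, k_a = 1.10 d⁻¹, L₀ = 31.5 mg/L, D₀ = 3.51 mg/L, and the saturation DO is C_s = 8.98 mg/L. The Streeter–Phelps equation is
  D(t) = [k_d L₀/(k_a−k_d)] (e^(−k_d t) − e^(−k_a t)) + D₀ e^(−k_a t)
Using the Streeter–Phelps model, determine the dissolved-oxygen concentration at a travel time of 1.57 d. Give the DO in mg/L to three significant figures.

DO ≈ 2.08 mg/L

k_d L₀/(k_a−k_d) = 0.387×31.5/(1.10−0.387) = 12.19/0.7130 = 17.10 mg/L.
e^(−k_d t) = e^(−0.387×1.570) = 0.5447; e^(−k_a t) = e^(−1.10×1.570) = 0.1778.
D = 17.10 × (0.5447 − 0.1778) + 3.51 × 0.1778 = 6.272 + 0.6241 = 6.896 mg/L.
DO = C_s − D = 8.98 − 6.896 = 2.084 mg/L.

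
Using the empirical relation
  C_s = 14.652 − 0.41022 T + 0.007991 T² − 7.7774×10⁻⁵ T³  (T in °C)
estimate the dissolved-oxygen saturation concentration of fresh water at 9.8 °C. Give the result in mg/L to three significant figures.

C_s = 14.652 − 0.41022×9.8 + 0.007991×9.8² − 7.7774×10⁻⁵×9.8³ = 11.33 mg/L.

C_s ≈ 11.3 mg/L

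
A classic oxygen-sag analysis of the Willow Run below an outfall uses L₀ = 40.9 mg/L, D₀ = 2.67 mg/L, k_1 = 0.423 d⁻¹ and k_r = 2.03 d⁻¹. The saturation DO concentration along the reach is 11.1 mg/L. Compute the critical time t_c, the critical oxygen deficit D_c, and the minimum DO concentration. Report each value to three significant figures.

At the critical point dD/dt = 0, so k_1 L₀ e^(−k_1 t) = k_r D. Substituting D(t) from the Streeter–Phelps equation and solving for t gives
t_c = ln[(k_r/k_1)(1 − D₀(k_r−k_1)/(k_1 L₀))] / (k_r−k_1).
Here k_r−k_1 = 1.607 d⁻¹ and 1 − D₀(k_r−k_1)/(k_1 L₀) = 1 − 2.67×1.607/(0.423×40.9) = 0.7520, so
t_c = ln(4.799 × 0.7520) / 1.607 = 1.283 / 1.607 = 0.7986 d.
D_c = (k_1/k_r) L₀ e^(−k_1 t_c) = (0.423/2.03) × 40.9 × e^(−0.423×0.7986) = 0.2084 × 40.9 × 0.7133 = 6.079 mg/L.
Minimum DO = C_s − D_c = 11.1 − 6.079 = 5.021 mg/L.

t_c ≈ 0.799 d; D_c ≈ 6.08 mg/L; min DO ≈ 5.02 mg/L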